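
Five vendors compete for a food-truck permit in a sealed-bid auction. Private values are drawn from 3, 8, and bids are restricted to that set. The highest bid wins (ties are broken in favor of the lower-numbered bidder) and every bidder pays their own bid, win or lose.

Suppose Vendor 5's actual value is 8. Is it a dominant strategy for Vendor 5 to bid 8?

Consider the case where Vendor 1 bids 3, Vendor 2 bids 3, Vendor 3 bids 3 and Vendor 4 bids 8.
Truthful bid 8: loses but pays 8, utility -8.
Bid 3 instead: loses but pays 3, utility -3.
Since -3 > -8, bidding 3 is strictly better here, so truthful bidding is not dominant.

No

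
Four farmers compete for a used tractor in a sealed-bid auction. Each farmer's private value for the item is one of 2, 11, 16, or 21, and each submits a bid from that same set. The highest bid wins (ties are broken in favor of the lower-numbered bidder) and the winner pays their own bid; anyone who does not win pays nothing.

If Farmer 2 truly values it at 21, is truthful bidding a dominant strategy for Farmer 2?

Consider the case where Farmer 1 bids 2, Farmer 3 bids 2 and Farmer 4 bids 2.
Truthful bid 21: wins, pays 21, utility 21 - 21 = 0.
Bid 11 instead: wins, pays 11, utility 21 - 11 = 10.
Since 10 > 0, bidding 11 is strictly better here, so truthful bidding is not dominant.

No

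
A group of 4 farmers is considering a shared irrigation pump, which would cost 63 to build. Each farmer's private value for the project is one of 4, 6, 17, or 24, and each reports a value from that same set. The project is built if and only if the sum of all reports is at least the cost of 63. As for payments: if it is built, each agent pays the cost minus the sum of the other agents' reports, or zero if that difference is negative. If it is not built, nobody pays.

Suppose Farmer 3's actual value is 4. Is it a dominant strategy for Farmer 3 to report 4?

Check each profile of the others' reports and compare truth against every alternative report.
Others report (17, 17, 24): truth gives 0, best alternative gives -1.
Others report (17, 24, 17): truth gives 0, best alternative gives -1.
Others report (24, 17, 17): truth gives 0, best alternative gives -1.
Others report (17, 24, 24): truth gives 4, best alternative gives 4.
Others report (24, 17, 24): truth gives 4, best alternative gives 4.
Others report (24, 24, 17): truth gives 4, best alternative gives 4.
(Remaining 58 profiles checked similarly; truth is weakly best in each.)
In every case the truthful report is at least as good as any alternative, so it is a dominant strategy.

Yes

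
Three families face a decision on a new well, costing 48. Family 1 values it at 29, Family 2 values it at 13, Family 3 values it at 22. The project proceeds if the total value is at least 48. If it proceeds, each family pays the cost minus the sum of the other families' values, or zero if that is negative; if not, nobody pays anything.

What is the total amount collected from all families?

Total value 64 ≥ cost 48, so it is built.
Family 1: others sum to 35; max(0, 48 - 35) = 13.
Family 2: others sum to 51; max(0, 48 - 51) = 0.
Family 3: others sum to 42; max(0, 48 - 42) = 6.
Total collected = 13 + 0 + 6 = 19.

19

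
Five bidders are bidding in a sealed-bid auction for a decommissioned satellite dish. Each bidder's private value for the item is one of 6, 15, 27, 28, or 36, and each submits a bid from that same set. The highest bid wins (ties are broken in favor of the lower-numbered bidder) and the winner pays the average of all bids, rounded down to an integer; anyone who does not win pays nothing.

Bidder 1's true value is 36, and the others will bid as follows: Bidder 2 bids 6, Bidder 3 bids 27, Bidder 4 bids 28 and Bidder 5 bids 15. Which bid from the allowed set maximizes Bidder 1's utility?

28

Bid 6: loses, pays 0, utility 0.
Bid 15: loses, pays 0, utility 0.
Bid 27: loses, pays 0, utility 0.
Bid 28: wins, pays 20, utility 36 - 20 = 16.
Bid 36: wins, pays 22, utility 36 - 22 = 14.
The best choice is 28 with utility 16.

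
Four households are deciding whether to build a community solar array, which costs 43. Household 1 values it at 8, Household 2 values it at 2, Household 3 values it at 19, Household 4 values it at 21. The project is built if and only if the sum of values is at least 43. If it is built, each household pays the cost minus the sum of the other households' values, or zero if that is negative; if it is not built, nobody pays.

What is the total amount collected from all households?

27

Total value 50 ≥ cost 43, so it is built.
Household 1: others sum to 42; max(0, 43 - 42) = 1.
Household 2: others sum to 48; max(0, 43 - 48) = 0.
Household 3: others sum to 31; max(0, 43 - 31) = 12.
Household 4: others sum to 29; max(0, 43 - 29) = 14.
Total collected = 1 + 0 + 12 + 14 = 27.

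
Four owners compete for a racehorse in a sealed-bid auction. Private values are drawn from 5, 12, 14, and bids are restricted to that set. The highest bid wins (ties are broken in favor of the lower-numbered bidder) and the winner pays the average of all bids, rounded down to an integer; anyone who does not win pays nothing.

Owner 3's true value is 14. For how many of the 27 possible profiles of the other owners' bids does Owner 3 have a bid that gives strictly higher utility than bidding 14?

Others bid (5, 5, 5): truth gives 7; bid 12 gives 8 > 7. Violating.
Others bid (5, 5, 12): truth gives 5; bid 12 gives 6 > 5. Violating.
Others bid (5, 5, 14): truth gives 5; no alternative beats it.
Others bid (5, 12, 5): truth gives 5; no alternative beats it.
(Checking all 27 profiles: 2 have a profitable deviation, 25 do not.)

2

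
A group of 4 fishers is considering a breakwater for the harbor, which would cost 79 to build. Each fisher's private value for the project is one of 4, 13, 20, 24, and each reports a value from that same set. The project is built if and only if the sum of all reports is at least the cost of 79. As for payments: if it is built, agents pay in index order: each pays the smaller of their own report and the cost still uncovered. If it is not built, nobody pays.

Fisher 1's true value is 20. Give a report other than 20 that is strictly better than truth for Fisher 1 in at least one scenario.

13

Suppose Fisher 2 reports 20, Fisher 3 reports 24 and Fisher 4 reports 24.
Report 20: project built, pays 20, utility 20 - 20 = 0.
Report 13: project built, pays 13, utility 20 - 13 = 7.
So reporting 13 beats truth here (7 > 0).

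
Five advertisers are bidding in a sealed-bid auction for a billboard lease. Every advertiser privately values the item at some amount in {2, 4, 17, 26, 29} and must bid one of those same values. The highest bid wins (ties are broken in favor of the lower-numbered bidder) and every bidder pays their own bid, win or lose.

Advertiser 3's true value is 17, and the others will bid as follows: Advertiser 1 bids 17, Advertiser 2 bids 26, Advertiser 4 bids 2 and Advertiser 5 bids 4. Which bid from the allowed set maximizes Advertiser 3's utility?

2

Bid 2: loses but pays 2, utility -2.
Bid 4: loses but pays 4, utility -4.
Bid 17: loses but pays 17, utility -17.
Bid 26: loses but pays 26, utility -26.
Bid 29: wins, pays 29, utility 17 - 29 = -12.
The best choice is 2 with utility -2.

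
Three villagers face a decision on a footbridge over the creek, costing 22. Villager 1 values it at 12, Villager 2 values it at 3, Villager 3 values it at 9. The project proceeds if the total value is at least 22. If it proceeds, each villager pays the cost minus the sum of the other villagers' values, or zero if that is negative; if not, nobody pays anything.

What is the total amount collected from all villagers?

18

Total value 24 ≥ cost 22, so it is built.
Villager 1: others sum to 12; max(0, 22 - 12) = 10.
Villager 2: others sum to 21; max(0, 22 - 21) = 1.
Villager 3: others sum to 15; max(0, 22 - 15) = 7.
Total collected = 10 + 1 + 7 = 18.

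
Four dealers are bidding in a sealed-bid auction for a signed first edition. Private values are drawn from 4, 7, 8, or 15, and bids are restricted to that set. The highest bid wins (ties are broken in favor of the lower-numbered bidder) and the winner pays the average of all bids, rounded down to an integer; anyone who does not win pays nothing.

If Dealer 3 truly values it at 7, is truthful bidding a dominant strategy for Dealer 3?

Consider the case where Dealer 1 bids 4, Dealer 2 bids 4 and Dealer 4 bids 8.
Truthful bid 7: loses, pays 0, utility 0.
Bid 8 instead: wins, pays 6, utility 7 - 6 = 1.
Since 1 > 0, bidding 8 is strictly better here, so truthful bidding is not dominant.

No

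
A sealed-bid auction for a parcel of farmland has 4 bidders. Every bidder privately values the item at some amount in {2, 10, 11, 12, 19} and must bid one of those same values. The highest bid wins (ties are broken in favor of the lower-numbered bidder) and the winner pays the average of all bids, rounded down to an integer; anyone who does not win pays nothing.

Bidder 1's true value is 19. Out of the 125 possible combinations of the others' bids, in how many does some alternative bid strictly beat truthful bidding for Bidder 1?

Others bid (2, 2, 2): truth gives 13; bid 2 gives 17 > 13. Violating.
Others bid (2, 2, 10): truth gives 11; bid 10 gives 13 > 11. Violating.
Others bid (2, 2, 11): truth gives 11; bid 11 gives 13 > 11. Violating.
Others bid (2, 2, 12): truth gives 11; bid 12 gives 12 > 11. Violating.
Others bid (2, 2, 19): truth gives 9; no alternative beats it.
Others bid (2, 10, 19): truth gives 7; no alternative beats it.
(Checking all 125 profiles: 64 have a profitable deviation, 61 do not.)

64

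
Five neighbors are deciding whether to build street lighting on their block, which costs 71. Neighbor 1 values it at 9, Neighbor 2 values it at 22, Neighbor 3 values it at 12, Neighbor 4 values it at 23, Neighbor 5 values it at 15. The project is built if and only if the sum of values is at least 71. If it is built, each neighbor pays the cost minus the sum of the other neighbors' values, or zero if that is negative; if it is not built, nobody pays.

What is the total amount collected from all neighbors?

Total value 81 ≥ cost 71, so it is built.
Neighbor 1: others sum to 72; max(0, 71 - 72) = 0.
Neighbor 2: others sum to 59; max(0, 71 - 59) = 12.
Neighbor 3: others sum to 69; max(0, 71 - 69) = 2.
Neighbor 4: others sum to 58; max(0, 71 - 58) = 13.
Neighbor 5: others sum to 66; max(0, 71 - 66) = 5.
Total collected = 0 + 12 + 2 + 13 + 5 = 32.

32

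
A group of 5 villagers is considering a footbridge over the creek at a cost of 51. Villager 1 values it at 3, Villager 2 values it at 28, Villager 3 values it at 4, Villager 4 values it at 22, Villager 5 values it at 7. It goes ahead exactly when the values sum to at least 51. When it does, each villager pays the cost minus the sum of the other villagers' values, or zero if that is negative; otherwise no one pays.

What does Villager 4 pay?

Total value 64 ≥ cost 51, so the project is built.
The other villagers' values sum to 42.
Cost minus that sum is 51 - 42 = 9.

9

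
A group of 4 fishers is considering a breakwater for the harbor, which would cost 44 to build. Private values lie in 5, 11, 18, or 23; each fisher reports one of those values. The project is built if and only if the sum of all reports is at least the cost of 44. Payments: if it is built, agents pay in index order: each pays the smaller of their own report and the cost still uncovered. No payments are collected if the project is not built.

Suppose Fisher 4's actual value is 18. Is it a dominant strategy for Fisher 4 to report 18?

Check each profile of the others' reports and compare truth against every alternative report.
Others report (5, 18, 23): truth gives 18, best alternative gives 18.
Others report (5, 23, 18): truth gives 18, best alternative gives 18.
Others report (5, 23, 23): truth gives 18, best alternative gives 18.
Others report (11, 11, 23): truth gives 18, best alternative gives 18.
Others report (11, 18, 18): truth gives 18, best alternative gives 18.
Others report (11, 18, 23): truth gives 18, best alternative gives 18.
(Remaining 58 profiles checked similarly; truth is weakly best in each.)
In every case the truthful report is at least as good as any alternative, so it is a dominant strategy.

Yes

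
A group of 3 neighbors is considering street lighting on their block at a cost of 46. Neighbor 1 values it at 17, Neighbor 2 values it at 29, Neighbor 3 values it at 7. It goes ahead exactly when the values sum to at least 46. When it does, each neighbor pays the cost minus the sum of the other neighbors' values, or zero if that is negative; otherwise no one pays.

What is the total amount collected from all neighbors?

32

Total value 53 ≥ cost 46, so it is built.
Neighbor 1: others sum to 36; max(0, 46 - 36) = 10.
Neighbor 2: others sum to 24; max(0, 46 - 24) = 22.
Neighbor 3: others sum to 46; max(0, 46 - 46) = 0.
Total collected = 10 + 22 + 0 = 32.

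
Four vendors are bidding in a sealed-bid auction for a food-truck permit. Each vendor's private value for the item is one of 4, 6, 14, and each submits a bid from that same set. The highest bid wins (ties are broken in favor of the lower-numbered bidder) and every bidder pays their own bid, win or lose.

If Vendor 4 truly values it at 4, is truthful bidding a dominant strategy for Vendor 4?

Consider the case where Vendor 1 bids 4, Vendor 2 bids 4 and Vendor 3 bids 4.
Truthful bid 4: loses but pays 4, utility -4.
Bid 6 instead: wins, pays 6, utility 4 - 6 = -2.
Since -2 > -4, bidding 6 is strictly better here, so truthful bidding is not dominant.

No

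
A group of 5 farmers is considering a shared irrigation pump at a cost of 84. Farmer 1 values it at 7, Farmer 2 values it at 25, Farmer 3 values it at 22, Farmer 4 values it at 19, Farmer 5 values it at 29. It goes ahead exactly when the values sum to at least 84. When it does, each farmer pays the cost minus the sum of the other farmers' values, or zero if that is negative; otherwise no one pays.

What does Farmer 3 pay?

Total value 102 ≥ cost 84, so the project is built.
The other farmers' values sum to 80.
Cost minus that sum is 84 - 80 = 4.

4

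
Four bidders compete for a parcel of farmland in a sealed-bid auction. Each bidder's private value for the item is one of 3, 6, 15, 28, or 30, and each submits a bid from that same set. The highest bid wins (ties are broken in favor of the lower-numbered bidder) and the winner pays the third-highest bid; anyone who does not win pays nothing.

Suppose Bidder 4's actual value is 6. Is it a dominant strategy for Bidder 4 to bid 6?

Consider the case where Bidder 1 bids 3, Bidder 2 bids 3 and Bidder 3 bids 6.
Truthful bid 6: loses, pays 0, utility 0.
Bid 15 instead: wins, pays 3, utility 6 - 3 = 3.
Since 3 > 0, bidding 15 is strictly better here, so truthful bidding is not dominant.

No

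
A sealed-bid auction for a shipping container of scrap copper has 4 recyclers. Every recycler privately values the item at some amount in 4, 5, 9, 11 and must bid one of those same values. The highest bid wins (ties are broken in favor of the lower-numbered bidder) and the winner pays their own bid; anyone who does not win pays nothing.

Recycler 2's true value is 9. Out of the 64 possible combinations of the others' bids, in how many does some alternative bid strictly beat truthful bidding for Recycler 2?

4

Others bid (4, 4, 4): truth gives 0; bid 5 gives 4 > 0. Violating.
Others bid (4, 4, 5): truth gives 0; bid 5 gives 4 > 0. Violating.
Others bid (4, 5, 4): truth gives 0; bid 5 gives 4 > 0. Violating.
Others bid (4, 5, 5): truth gives 0; bid 5 gives 4 > 0. Violating.
Others bid (4, 4, 9): truth gives 0; no alternative beats it.
Others bid (4, 4, 11): truth gives 0; no alternative beats it.
(Checking all 64 profiles: 4 have a profitable deviation, 60 do not.)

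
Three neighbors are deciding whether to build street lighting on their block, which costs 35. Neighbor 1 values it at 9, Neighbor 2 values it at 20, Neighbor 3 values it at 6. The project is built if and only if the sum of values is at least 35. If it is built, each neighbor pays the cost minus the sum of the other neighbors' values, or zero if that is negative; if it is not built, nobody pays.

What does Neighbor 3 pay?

Total value 35 ≥ cost 35, so the project is built.
The other neighbors' values sum to 29.
Cost minus that sum is 35 - 29 = 6.

6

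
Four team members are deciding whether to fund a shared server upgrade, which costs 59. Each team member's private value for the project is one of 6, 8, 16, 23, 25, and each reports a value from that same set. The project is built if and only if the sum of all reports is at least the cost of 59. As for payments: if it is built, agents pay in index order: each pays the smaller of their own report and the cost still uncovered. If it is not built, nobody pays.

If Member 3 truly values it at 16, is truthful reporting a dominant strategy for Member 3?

Consider the case where Member 1 reports 6, Member 2 reports 23 and Member 4 reports 23.
Truthful report 16: project built, pays 16, utility 16 - 16 = 0.
Report 8 instead: project built, pays 8, utility 16 - 8 = 8.
Since 8 > 0, reporting 8 is strictly better here, so truthful reporting is not dominant.

No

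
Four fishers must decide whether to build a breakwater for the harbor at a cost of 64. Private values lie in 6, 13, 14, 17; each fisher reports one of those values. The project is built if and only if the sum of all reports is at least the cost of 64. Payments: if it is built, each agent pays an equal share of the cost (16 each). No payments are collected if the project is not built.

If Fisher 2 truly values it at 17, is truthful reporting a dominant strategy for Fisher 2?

Yes

Check each profile of the others' reports and compare truth against every alternative report.
Others report (13, 17, 17): truth gives 1, best alternative gives 0.
Others report (14, 17, 17): truth gives 1, best alternative gives 0.
Others report (17, 13, 17): truth gives 1, best alternative gives 0.
Others report (17, 14, 17): truth gives 1, best alternative gives 0.
Others report (17, 17, 13): truth gives 1, best alternative gives 0.
Others report (17, 17, 14): truth gives 1, best alternative gives 0.
(Remaining 58 profiles checked similarly; truth is weakly best in each.)
In every case the truthful report is at least as good as any alternative, so it is a dominant strategy.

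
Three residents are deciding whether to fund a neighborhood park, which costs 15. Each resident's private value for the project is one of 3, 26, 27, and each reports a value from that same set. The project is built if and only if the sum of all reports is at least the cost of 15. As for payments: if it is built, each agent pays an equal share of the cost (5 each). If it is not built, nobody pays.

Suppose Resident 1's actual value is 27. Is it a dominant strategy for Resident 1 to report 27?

Yes

Check each profile of the others' reports and compare truth against every alternative report.
Others report (3, 3): truth gives 22, best alternative gives 22.
Others report (3, 26): truth gives 22, best alternative gives 22.
Others report (3, 27): truth gives 22, best alternative gives 22.
Others report (26, 3): truth gives 22, best alternative gives 22.
Others report (26, 26): truth gives 22, best alternative gives 22.
Others report (26, 27): truth gives 22, best alternative gives 22.
(Remaining 3 profiles checked similarly; truth is weakly best in each.)
In every case the truthful report is at least as good as any alternative, so it is a dominant strategy.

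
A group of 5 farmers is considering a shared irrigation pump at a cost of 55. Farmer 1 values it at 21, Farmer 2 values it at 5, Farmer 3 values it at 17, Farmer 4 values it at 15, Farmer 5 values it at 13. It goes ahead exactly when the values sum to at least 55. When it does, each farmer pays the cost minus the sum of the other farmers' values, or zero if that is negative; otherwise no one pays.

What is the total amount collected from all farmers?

Total value 71 ≥ cost 55, so it is built.
Farmer 1: others sum to 50; max(0, 55 - 50) = 5.
Farmer 2: others sum to 66; max(0, 55 - 66) = 0.
Farmer 3: others sum to 54; max(0, 55 - 54) = 1.
Farmer 4: others sum to 56; max(0, 55 - 56) = 0.
Farmer 5: others sum to 58; max(0, 55 - 58) = 0.
Total collected = 5 + 0 + 1 + 0 + 0 = 6.

6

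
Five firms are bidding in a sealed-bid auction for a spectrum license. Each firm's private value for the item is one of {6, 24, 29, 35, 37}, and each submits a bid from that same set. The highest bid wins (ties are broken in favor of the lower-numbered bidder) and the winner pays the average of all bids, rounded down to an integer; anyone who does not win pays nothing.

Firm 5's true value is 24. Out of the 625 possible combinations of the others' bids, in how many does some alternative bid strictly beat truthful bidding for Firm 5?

82

Others bid (6, 6, 6, 24): truth gives 0; bid 29 gives 10 > 0. Violating.
Others bid (6, 6, 6, 29): truth gives 0; bid 35 gives 8 > 0. Violating.
Others bid (6, 6, 6, 35): truth gives 0; bid 37 gives 6 > 0. Violating.
Others bid (6, 6, 24, 6): truth gives 0; bid 29 gives 10 > 0. Violating.
Others bid (6, 6, 6, 6): truth gives 15; no alternative beats it.
Others bid (6, 6, 6, 37): truth gives 0; no alternative beats it.
(Checking all 625 profiles: 82 have a profitable deviation, 543 do not.)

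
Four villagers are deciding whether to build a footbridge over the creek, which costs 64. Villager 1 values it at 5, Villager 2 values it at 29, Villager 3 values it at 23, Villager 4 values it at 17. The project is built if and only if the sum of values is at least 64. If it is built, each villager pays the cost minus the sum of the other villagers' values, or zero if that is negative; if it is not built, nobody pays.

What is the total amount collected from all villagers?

Total value 74 ≥ cost 64, so it is built.
Villager 1: others sum to 69; max(0, 64 - 69) = 0.
Villager 2: others sum to 45; max(0, 64 - 45) = 19.
Villager 3: others sum to 51; max(0, 64 - 51) = 13.
Villager 4: others sum to 57; max(0, 64 - 57) = 7.
Total collected = 0 + 19 + 13 + 7 = 39.

39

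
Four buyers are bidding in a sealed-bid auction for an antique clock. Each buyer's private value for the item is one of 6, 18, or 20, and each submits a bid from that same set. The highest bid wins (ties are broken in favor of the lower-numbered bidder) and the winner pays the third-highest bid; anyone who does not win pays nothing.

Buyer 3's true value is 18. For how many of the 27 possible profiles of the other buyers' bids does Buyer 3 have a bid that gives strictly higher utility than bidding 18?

3

Others bid (6, 6, 20): truth gives 0; bid 20 gives 12 > 0. Violating.
Others bid (6, 18, 6): truth gives 0; bid 20 gives 12 > 0. Violating.
Others bid (18, 6, 6): truth gives 0; bid 20 gives 12 > 0. Violating.
Others bid (6, 6, 6): truth gives 12; no alternative beats it.
Others bid (6, 6, 18): truth gives 12; no alternative beats it.
(Checking all 27 profiles: 3 have a profitable deviation, 24 do not.)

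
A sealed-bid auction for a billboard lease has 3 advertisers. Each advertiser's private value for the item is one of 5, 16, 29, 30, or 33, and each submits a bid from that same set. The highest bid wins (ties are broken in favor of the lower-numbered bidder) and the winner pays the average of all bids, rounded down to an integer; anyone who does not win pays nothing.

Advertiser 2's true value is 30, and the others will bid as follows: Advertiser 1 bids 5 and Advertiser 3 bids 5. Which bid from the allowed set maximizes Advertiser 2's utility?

16

Bid 5: loses, pays 0, utility 0.
Bid 16: wins, pays 8, utility 30 - 8 = 22.
Bid 29: wins, pays 13, utility 30 - 13 = 17.
Bid 30: wins, pays 13, utility 30 - 13 = 17.
Bid 33: wins, pays 14, utility 30 - 14 = 16.
The best choice is 16 with utility 22.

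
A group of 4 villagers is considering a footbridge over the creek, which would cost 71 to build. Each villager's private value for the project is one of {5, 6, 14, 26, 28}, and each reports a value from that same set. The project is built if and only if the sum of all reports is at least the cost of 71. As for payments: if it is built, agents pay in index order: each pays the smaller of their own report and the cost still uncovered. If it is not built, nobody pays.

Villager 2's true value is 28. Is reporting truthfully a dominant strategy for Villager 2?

Consider the case where Villager 1 reports 5, Villager 3 reports 14 and Villager 4 reports 26.
Truthful report 28: project built, pays 28, utility 28 - 28 = 0.
Report 26 instead: project built, pays 26, utility 28 - 26 = 2.
Since 2 > 0, reporting 26 is strictly better here, so truthful reporting is not dominant.

No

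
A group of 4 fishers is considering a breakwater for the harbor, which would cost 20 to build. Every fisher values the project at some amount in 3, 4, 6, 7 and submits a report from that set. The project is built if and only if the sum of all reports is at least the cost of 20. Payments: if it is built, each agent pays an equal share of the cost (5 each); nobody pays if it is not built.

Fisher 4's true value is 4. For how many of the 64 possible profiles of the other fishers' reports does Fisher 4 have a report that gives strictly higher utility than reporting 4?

9

Others report (3, 6, 7): truth gives -1; report 3 gives 0 > -1. Violating.
Others report (3, 7, 6): truth gives -1; report 3 gives 0 > -1. Violating.
Others report (4, 6, 6): truth gives -1; report 3 gives 0 > -1. Violating.
Others report (6, 3, 7): truth gives -1; report 3 gives 0 > -1. Violating.
Others report (3, 3, 3): truth gives 0; no alternative beats it.
Others report (3, 3, 4): truth gives 0; no alternative beats it.
(Checking all 64 profiles: 9 have a profitable deviation, 55 do not.)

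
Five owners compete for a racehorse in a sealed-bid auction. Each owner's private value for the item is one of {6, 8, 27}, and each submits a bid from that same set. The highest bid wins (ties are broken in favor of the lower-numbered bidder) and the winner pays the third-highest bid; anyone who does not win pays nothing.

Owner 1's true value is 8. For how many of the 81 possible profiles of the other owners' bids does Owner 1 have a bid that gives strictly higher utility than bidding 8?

4

Others bid (6, 6, 6, 27): truth gives 0; bid 27 gives 2 > 0. Violating.
Others bid (6, 6, 27, 6): truth gives 0; bid 27 gives 2 > 0. Violating.
Others bid (6, 27, 6, 6): truth gives 0; bid 27 gives 2 > 0. Violating.
Others bid (27, 6, 6, 6): truth gives 0; bid 27 gives 2 > 0. Violating.
Others bid (6, 6, 6, 6): truth gives 2; no alternative beats it.
Others bid (6, 6, 6, 8): truth gives 2; no alternative beats it.
(Checking all 81 profiles: 4 have a profitable deviation, 77 do not.)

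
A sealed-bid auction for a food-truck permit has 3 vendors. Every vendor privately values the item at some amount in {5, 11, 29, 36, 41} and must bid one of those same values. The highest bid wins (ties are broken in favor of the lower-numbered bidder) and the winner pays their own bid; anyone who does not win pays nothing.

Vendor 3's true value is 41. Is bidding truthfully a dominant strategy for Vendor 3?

Consider the case where Vendor 1 bids 5 and Vendor 2 bids 5.
Truthful bid 41: wins, pays 41, utility 41 - 41 = 0.
Bid 11 instead: wins, pays 11, utility 41 - 11 = 30.
Since 30 > 0, bidding 11 is strictly better here, so truthful bidding is not dominant.

No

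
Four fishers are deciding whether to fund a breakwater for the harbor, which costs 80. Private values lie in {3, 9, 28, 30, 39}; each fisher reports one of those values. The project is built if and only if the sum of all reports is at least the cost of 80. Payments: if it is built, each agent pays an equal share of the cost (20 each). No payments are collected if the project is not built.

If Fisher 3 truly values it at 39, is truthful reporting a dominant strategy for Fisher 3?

Yes

Check each profile of the others' reports and compare truth against every alternative report.
Others report (3, 3, 39): truth gives 19, best alternative gives 0.
Others report (3, 9, 30): truth gives 19, best alternative gives 0.
Others report (3, 30, 9): truth gives 19, best alternative gives 0.
Others report (3, 39, 3): truth gives 19, best alternative gives 0.
Others report (9, 3, 30): truth gives 19, best alternative gives 0.
Others report (9, 9, 28): truth gives 19, best alternative gives 0.
(Remaining 119 profiles checked similarly; truth is weakly best in each.)
In every case the truthful report is at least as good as any alternative, so it is a dominant strategy.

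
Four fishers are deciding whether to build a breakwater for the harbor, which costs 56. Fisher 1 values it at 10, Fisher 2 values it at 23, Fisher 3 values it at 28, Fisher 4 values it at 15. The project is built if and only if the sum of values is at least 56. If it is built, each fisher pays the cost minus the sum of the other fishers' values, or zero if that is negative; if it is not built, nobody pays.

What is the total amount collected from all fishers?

Total value 76 ≥ cost 56, so it is built.
Fisher 1: others sum to 66; max(0, 56 - 66) = 0.
Fisher 2: others sum to 53; max(0, 56 - 53) = 3.
Fisher 3: others sum to 48; max(0, 56 - 48) = 8.
Fisher 4: others sum to 61; max(0, 56 - 61) = 0.
Total collected = 0 + 3 + 8 + 0 = 11.

11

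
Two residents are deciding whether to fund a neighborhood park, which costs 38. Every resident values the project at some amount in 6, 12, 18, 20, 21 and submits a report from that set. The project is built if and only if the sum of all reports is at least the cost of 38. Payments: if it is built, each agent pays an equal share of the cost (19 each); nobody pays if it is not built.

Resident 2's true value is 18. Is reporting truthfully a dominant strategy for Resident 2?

Consider the case where Resident 1 reports 20.
Truthful report 18: project built, pays 19, utility 18 - 19 = -1.
Report 6 instead: project not built, utility 0.
Since 0 > -1, reporting 6 is strictly better here, so truthful reporting is not dominant.

No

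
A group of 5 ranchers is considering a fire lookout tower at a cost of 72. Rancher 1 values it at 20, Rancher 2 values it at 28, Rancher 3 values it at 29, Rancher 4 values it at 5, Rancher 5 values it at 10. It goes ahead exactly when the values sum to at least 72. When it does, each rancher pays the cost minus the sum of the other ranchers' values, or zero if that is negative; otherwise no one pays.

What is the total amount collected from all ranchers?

17

Total value 92 ≥ cost 72, so it is built.
Rancher 1: others sum to 72; max(0, 72 - 72) = 0.
Rancher 2: others sum to 64; max(0, 72 - 64) = 8.
Rancher 3: others sum to 63; max(0, 72 - 63) = 9.
Rancher 4: others sum to 87; max(0, 72 - 87) = 0.
Rancher 5: others sum to 82; max(0, 72 - 82) = 0.
Total collected = 0 + 8 + 9 + 0 + 0 = 17.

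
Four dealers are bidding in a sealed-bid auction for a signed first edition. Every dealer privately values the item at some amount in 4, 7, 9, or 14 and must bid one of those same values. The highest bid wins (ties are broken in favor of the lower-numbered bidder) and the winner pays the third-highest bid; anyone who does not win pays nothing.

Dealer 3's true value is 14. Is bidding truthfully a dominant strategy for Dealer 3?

Yes

Check each profile of the others' bids and compare truth against every alternative bid.
Others bid (4, 4, 14): truth gives 10, best alternative gives 0.
Others bid (4, 9, 4): truth gives 10, best alternative gives 0.
Others bid (9, 4, 4): truth gives 10, best alternative gives 0.
Others bid (4, 7, 14): truth gives 7, best alternative gives 0.
Others bid (4, 9, 7): truth gives 7, best alternative gives 0.
Others bid (7, 4, 14): truth gives 7, best alternative gives 0.
(Remaining 58 profiles checked similarly; truth is weakly best in each.)
In every case the truthful bid is at least as good as any alternative, so it is a dominant strategy.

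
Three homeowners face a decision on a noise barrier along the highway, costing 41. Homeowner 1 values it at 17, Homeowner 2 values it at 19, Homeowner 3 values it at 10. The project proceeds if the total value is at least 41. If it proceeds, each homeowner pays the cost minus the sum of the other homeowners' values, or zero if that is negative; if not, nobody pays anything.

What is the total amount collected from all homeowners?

31

Total value 46 ≥ cost 41, so it is built.
Homeowner 1: others sum to 29; max(0, 41 - 29) = 12.
Homeowner 2: others sum to 27; max(0, 41 - 27) = 14.
Homeowner 3: others sum to 36; max(0, 41 - 36) = 5.
Total collected = 12 + 14 + 5 = 31.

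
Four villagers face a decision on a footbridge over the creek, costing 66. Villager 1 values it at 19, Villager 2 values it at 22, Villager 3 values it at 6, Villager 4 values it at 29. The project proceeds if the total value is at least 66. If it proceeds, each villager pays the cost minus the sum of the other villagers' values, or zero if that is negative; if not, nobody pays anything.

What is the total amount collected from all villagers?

40

Total value 76 ≥ cost 66, so it is built.
Villager 1: others sum to 57; max(0, 66 - 57) = 9.
Villager 2: others sum to 54; max(0, 66 - 54) = 12.
Villager 3: others sum to 70; max(0, 66 - 70) = 0.
Villager 4: others sum to 47; max(0, 66 - 47) = 19.
Total collected = 9 + 12 + 0 + 19 = 40.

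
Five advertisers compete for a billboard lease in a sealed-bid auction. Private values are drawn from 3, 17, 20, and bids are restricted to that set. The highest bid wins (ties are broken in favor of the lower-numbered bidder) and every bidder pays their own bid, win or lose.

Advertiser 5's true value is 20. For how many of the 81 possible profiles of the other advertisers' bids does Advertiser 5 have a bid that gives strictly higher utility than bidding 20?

Others bid (3, 3, 3, 3): truth gives 0; bid 17 gives 3 > 0. Violating.
Others bid (3, 3, 3, 20): truth gives -20; bid 3 gives -3 > -20. Violating.
Others bid (3, 3, 17, 20): truth gives -20; bid 3 gives -3 > -20. Violating.
Others bid (3, 3, 20, 3): truth gives -20; bid 3 gives -3 > -20. Violating.
Others bid (3, 3, 3, 17): truth gives 0; no alternative beats it.
Others bid (3, 3, 17, 3): truth gives 0; no alternative beats it.
(Checking all 81 profiles: 66 have a profitable deviation, 15 do not.)

66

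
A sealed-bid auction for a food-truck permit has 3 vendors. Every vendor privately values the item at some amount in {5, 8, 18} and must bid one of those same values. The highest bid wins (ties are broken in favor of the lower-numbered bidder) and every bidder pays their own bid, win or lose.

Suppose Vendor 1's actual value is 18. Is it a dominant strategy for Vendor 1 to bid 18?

Consider the case where Vendor 2 bids 5 and Vendor 3 bids 5.
Truthful bid 18: wins, pays 18, utility 18 - 18 = 0.
Bid 5 instead: wins, pays 5, utility 18 - 5 = 13.
Since 13 > 0, bidding 5 is strictly better here, so truthful bidding is not dominant.

No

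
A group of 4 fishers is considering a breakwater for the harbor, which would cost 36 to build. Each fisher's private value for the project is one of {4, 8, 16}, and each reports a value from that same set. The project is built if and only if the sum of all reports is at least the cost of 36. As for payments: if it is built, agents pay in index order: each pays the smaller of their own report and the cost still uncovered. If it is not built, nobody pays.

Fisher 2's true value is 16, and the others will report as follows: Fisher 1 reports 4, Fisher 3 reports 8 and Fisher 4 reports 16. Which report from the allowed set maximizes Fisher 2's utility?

Report 4: project not built, utility 0.
Report 8: project built, pays 8, utility 16 - 8 = 8.
Report 16: project built, pays 16, utility 16 - 16 = 0.
The best choice is 8 with utility 8.

8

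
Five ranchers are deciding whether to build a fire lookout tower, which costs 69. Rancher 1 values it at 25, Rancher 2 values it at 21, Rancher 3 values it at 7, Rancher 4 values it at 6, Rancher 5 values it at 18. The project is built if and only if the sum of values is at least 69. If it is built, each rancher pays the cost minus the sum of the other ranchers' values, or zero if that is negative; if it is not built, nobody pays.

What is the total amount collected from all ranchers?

40

Total value 77 ≥ cost 69, so it is built.
Rancher 1: others sum to 52; max(0, 69 - 52) = 17.
Rancher 2: others sum to 56; max(0, 69 - 56) = 13.
Rancher 3: others sum to 70; max(0, 69 - 70) = 0.
Rancher 4: others sum to 71; max(0, 69 - 71) = 0.
Rancher 5: others sum to 59; max(0, 69 - 59) = 10.
Total collected = 17 + 13 + 0 + 0 + 10 = 40.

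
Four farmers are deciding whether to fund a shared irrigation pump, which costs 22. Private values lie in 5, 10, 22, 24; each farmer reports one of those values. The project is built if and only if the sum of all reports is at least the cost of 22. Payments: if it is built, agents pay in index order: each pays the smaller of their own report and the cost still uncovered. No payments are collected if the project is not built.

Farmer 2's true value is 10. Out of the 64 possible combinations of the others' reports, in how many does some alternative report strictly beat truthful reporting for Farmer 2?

31

Others report (5, 5, 10): truth gives 0; report 5 gives 5 > 0. Violating.
Others report (5, 5, 22): truth gives 0; report 5 gives 5 > 0. Violating.
Others report (5, 5, 24): truth gives 0; report 5 gives 5 > 0. Violating.
Others report (5, 10, 5): truth gives 0; report 5 gives 5 > 0. Violating.
Others report (5, 5, 5): truth gives 0; no alternative beats it.
Others report (22, 5, 5): truth gives 10; no alternative beats it.
(Checking all 64 profiles: 31 have a profitable deviation, 33 do not.)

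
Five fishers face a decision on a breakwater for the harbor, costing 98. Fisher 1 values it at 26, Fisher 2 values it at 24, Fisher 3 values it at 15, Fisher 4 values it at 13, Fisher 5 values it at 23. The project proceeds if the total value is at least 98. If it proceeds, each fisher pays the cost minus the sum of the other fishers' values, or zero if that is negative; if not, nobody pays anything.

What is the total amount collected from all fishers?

Total value 101 ≥ cost 98, so it is built.
Fisher 1: others sum to 75; max(0, 98 - 75) = 23.
Fisher 2: others sum to 77; max(0, 98 - 77) = 21.
Fisher 3: others sum to 86; max(0, 98 - 86) = 12.
Fisher 4: others sum to 88; max(0, 98 - 88) = 10.
Fisher 5: others sum to 78; max(0, 98 - 78) = 20.
Total collected = 23 + 21 + 12 + 10 + 20 = 86.

86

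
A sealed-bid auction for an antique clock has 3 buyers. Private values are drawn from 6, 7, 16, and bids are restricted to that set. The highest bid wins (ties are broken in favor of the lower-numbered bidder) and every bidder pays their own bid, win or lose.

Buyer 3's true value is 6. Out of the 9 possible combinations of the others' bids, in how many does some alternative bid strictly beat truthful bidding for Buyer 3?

1

Others bid (6, 6): truth gives -6; bid 7 gives -1 > -6. Violating.
Others bid (6, 7): truth gives -6; no alternative beats it.
Others bid (6, 16): truth gives -6; no alternative beats it.
(Checking all 9 profiles: 1 has a profitable deviation, 8 do not.)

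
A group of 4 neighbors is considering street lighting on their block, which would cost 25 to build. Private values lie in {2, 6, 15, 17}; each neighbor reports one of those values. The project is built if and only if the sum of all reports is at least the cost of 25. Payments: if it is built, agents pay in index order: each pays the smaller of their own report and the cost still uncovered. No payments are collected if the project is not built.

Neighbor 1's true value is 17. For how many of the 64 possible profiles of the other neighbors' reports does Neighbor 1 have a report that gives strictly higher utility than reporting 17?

Others report (2, 2, 6): truth gives 0; report 15 gives 2 > 0. Violating.
Others report (2, 2, 15): truth gives 0; report 6 gives 11 > 0. Violating.
Others report (2, 2, 17): truth gives 0; report 6 gives 11 > 0. Violating.
Others report (2, 6, 2): truth gives 0; report 15 gives 2 > 0. Violating.
Others report (2, 2, 2): truth gives 0; no alternative beats it.
(Checking all 64 profiles: 63 have a profitable deviation, 1 does not.)

63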